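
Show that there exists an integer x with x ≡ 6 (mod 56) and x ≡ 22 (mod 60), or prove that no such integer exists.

x = 622

The moduli are not coprime: gcd(56, 60) = 4. Compatibility requires 4 ∣ (22 − 6) = 16, which holds, so solutions exist.
Put x = 6 + 56t, so we need 56t ≡ 16 (mod 60), equivalently (divide by 4) 14t ≡ 4 (mod 15).
Invert 14 mod 15 by the Euclidean algorithm: 15 = 1·14 + 1, 14 = 14·1 + 0; back-substituting, 1 = 15 − 1·14. Hence 14·(-1) ≡ 1, so 14⁻¹ ≡ -1 ≡ 14 (mod 15).
Therefore t ≡ 14·4 = 56 ≡ 11 (mod 15).
Then x = 6 + 56·11 = 622.
Verify: 622 = 11·56 + 6 and 622 = 10·60 + 22. ✓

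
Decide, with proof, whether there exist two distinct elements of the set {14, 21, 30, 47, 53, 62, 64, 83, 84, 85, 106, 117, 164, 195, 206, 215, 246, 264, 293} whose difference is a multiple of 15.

14 mod 15 = 14 and 164 mod 15 = 14, so 164 − 14 = 150 = 10·15.

Yes: 14 and 164.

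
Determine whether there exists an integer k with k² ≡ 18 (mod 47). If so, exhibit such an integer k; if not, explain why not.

Take k = 21. Then 21² = 441 = 9·47 + 18, so 21² ≡ 18 (mod 47).

k = 21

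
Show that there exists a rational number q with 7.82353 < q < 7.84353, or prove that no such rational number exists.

q = 47/6

Scale by 6: the interval becomes (46.94118, 47.06118), which contains the integer 47.
Hence 47/6 is a rational number with 7.82353 < 47/6 < 7.84353.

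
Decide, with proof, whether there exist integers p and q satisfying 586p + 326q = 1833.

No, no such integers exist.

Any value of 586p + 326q is a multiple of gcd(586, 326) = 2.
But 1833 is not a multiple of 2 (it leaves remainder 1).
Hence no integers p, q satisfy the equation.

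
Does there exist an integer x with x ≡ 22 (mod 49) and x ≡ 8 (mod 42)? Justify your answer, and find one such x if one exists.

x = 218

gcd(49, 42) = 7. A simultaneous solution exists iff 22 ≡ 8 (mod 7); here 22 mod 7 = 1 = 8 mod 7, so it does.
List candidates x ≡ 22 (mod 49): 22, 71, 120, 169, 218. Modulo 42 these are 22, 29, 36, 1, 8; 218 gives 8 as required.
Check: 218 mod 49 = 22, 218 mod 42 = 8. ✓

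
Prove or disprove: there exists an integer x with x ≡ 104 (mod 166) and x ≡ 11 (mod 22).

Reduce both congruences modulo 2, which divides 166 and 22: they say x ≡ 104 (mod 2) and x ≡ 11 (mod 2).
These are incompatible: 104 − 11 = 93 is not divisible by 2.
Therefore no such x exists.

No such integer exists.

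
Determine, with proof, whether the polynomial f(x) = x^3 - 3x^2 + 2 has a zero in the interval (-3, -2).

f has no root in that interval.

The endpoint values f(-3) = -52 and f(-2) = -18 are both negative. Claim: f(x) < 0 for every x in (-3, -2).
Shift to the endpoint -2: with x = -2 − u (0 < u < 1), one computes f(-2 − u) = -u^3 - 9u^2 - 24u - 18.
The nonzero coefficients here are all negative, so for u > 0 every term is negative (or zero), and the constant term -18 is strictly negative.
Therefore f(x) < 0 throughout (-3, -2), and f has no zero there.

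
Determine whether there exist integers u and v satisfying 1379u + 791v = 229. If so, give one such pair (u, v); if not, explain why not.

Any value of 1379u + 791v is a multiple of gcd(1379, 791) = 7.
However 229 leaves remainder 5 on division by 7.
Therefore 1379u + 791v = 229 has no solution in integers.

There are no such integers.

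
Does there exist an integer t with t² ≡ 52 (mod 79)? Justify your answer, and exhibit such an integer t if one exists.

t = 17 works: 17² = 289, and 289 − 52 = 237 = 3·79.

t = 17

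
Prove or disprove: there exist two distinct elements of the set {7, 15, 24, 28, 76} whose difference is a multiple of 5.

There is no such pair.

Reduce each element modulo 5: 7↦2, 15↦0, 24↦4, 28↦3, 76↦1.
All 5 residues are distinct, so no two elements differ by a multiple of 5.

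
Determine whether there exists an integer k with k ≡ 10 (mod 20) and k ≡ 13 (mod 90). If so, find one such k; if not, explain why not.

There is no such integer.

gcd(20, 90) = 10. If k ≡ 10 (mod 20) and k ≡ 13 (mod 90), then k ≡ 10 (mod 10) and k ≡ 13 (mod 10).
However 10 ≡ 0 and 13 ≡ 3 (mod 10), and 0 ≠ 3.
Therefore no such k exists.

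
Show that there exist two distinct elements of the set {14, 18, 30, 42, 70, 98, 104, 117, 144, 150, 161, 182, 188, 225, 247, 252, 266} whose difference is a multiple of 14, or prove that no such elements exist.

14 mod 14 = 0 and 42 mod 14 = 0, so 42 − 14 = 28 = 2·14.

14 and 42 are such a pair.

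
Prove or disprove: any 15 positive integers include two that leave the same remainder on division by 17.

Take the 15 consecutive integers 83, 84, …, 97: their residues mod 17 are all distinct because 15 ≤ 17.
So no two of them leave the same remainder on division by 17; the claim fails for this set.

No; for instance {83, 84, 85, 86, 87, 88, 89, 90, 91, 92, 93, 94, 95, 96, 97} is a counterexample.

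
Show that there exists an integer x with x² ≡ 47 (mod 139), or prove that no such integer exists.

x = 73 works: 73² = 5329, and 5329 − 47 = 5282 = 38·139.

x = 73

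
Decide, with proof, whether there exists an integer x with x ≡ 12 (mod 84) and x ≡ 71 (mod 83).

x = 4968

gcd(84, 83) = 1, so the Chinese Remainder Theorem guarantees exactly one residue class mod 6972 satisfying both.
Any solution of the first congruence is x = 12 + 84t; substituting into the second, 84t ≡ 71 − 12 ≡ 59 (mod 83).
84 ≡ 1 (mod 83), so this reads 1t ≡ 59 (mod 83). So t ≡ 59 (mod 83).
With t = 59: x = 12 + 84·59 = 4968.
Verify: 4968 = 59·84 + 12 and 4968 = 59·83 + 71. ✓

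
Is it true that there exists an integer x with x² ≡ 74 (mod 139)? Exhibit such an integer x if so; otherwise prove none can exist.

139 is prime, so by Euler's criterion 74 is a square mod 139 iff 74^((139−1)/2) = 74^69 ≡ 1 (mod 139).
Repeated squaring mod 139: 74^2 = 5476 ≡ 55; 74^4 ≡ 55² = 3025 ≡ 106; 74^8 ≡ 106² = 11236 ≡ 116; 74^16 ≡ 116² = 13456 ≡ 112; 74^32 ≡ 112² = 12544 ≡ 34; 74^64 ≡ 34² = 1156 ≡ 44.
Since 69 = 64 + 4 + 1, 74^69 ≡ 44 · 106 · 74; multiplying out mod 139: 44·106 = 4664 ≡ 77, then 77·74 = 5698 ≡ 138. Thus 74^69 ≡ 138 ≡ −1 (mod 139).
By Euler's criterion 74 is a quadratic non-residue mod 139: no x satisfies x² ≡ 74 (mod 139).

No, no such integer exists.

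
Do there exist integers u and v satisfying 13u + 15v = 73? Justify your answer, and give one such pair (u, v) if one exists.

13 and 15 are coprime, so 13u + 15v ranges over all of ℤ.
Dividing repeatedly: 15 = 1·13 + 2, 13 = 6·2 + 1, 2 = 2·1 + 0.
Back-substituting, 1 = 13 − 6·2 = 13 − 6·(15 − 1·13) = −6·15 + 7·13; that is, 13·7 + 15·(-6) = 1.
Scaling by 73 gives the particular solution (u, v) = (511, -438).
Subtracting 34·15 from u and adding 34·13 to v gives the tidier solution (1, 4).
Check: 13·1 + 15·4 = 13 + 60 = 73. ✓

u = 1, v = 4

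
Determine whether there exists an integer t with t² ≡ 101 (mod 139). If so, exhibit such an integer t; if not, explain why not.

139 is prime, so by Euler's criterion 101 is a square mod 139 iff 101^((139−1)/2) = 101^69 ≡ 1 (mod 139).
Squaring successively (mod 139): 101^2 = 10201 ≡ 54; 101^4 ≡ 54² = 2916 ≡ 136; 101^8 ≡ 136² = 18496 ≡ 9; 101^16 ≡ 9² = 81 ≡ 81; 101^32 ≡ 81² = 6561 ≡ 28; 101^64 ≡ 28² = 784 ≡ 89.
Since 69 = 64 + 4 + 1, 101^69 ≡ 89 · 136 · 101; multiplying out mod 139: 89·136 = 12104 ≡ 11, then 11·101 = 1111 ≡ 138. Thus 101^69 ≡ 138 ≡ −1 (mod 139).
The value −1 means 101 is a non-residue modulo 139, so t² ≡ 101 (mod 139) is impossible.

No such integer exists.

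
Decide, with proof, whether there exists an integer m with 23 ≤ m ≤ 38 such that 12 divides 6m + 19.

No, no such integer m in that range exists.

For m = 23, 24, …, 38 the values of 6m + 19 modulo 12 are 1, 7, 1, 7, 1, 7, 1, 7, 1, 7, 1, 7, 1, 7, 1, 7 respectively.
None is 0, so 12 never divides 6m + 19 on this range.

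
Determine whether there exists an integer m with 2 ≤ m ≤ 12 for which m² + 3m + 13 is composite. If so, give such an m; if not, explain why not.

m = 9

At m = 9: 9² + 3·9 + 13 = 121 = 11·11, which is composite.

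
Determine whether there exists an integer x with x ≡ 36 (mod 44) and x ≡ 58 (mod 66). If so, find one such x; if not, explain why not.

x = 124

The moduli are not coprime: gcd(44, 66) = 22. Compatibility requires 22 ∣ (58 − 36) = 22, which holds, so solutions exist.
List candidates x ≡ 36 (mod 44): 36, 80, 124. Modulo 66 these are 36, 14, 58; 124 gives 58 as required.
Verify: 124 = 2·44 + 36 and 124 = 1·66 + 58. ✓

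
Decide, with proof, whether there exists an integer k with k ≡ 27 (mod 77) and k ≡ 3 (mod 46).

k = 1567

The moduli 77 and 46 are coprime, so by the Chinese Remainder Theorem a unique solution modulo 3542 exists.
Any solution of the first congruence is k = 27 + 77t; substituting into the second, 77t ≡ 3 − 27 ≡ 22 (mod 46).
77 ≡ 31 (mod 46), so this reads 31t ≡ 22 (mod 46). Note 31·3 = 93 ≡ 1 (mod 46) (as 93 − 1 = 2·46), so 31⁻¹ ≡ 3.
Multiplying by 3: t ≡ 3·22 = 66 ≡ 20 (mod 46).
Taking t = 20 gives k = 27 + 77·20 = 1567.
Verify: 1567 = 20·77 + 27 and 1567 = 34·46 + 3. ✓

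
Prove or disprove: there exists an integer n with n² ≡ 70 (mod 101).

n = 26 works: 26² = 676, and 676 − 70 = 606 = 6·101.

n = 26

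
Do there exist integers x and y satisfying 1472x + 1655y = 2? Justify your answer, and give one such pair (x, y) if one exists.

x = 416, y = -370

1472 and 1655 are coprime, so 1472x + 1655y ranges over all of ℤ.
Dividing repeatedly: 1655 = 1·1472 + 183, 1472 = 8·183 + 8, 183 = 22·8 + 7, 8 = 1·7 + 1, 7 = 7·1 + 0.
Working back up the chain: 1 = 8 − 1·7 = 8 − (183 − 22·8) = −183 + 23·8 = −183 + 23·(1472 − 8·183) = 23·1472 − 185·183 = 23·1472 − 185·(1655 − 1·1472) = −185·1655 + 208·1472. So 1472·208 + 1655·(-185) = 1.
Scaling by 2 gives the particular solution (x, y) = (416, -370).
Indeed 1472·416 + 1655·(-370) = 612352 − 612350 = 2.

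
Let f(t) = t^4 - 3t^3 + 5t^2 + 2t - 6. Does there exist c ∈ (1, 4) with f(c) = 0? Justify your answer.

f(1) = -1 and f(4) = 146, which have opposite signs.
f is continuous everywhere (it is a polynomial), in particular on [1, 4].
By the Intermediate Value Theorem f must vanish at some point of (1, 4).

Yes, such a c exists.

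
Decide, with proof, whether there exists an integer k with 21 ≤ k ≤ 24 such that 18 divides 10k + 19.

At k = 21, 10·21 + 19 = 229 ≡ 13 (mod 18), and each step in k adds 10, giving residues 13, 5, 15, 7 for k = 21, 22, 23, 24.
Since 0 is absent from this list, 18 ∤ 10k + 19 for every k with 21 ≤ k ≤ 24.

No such integer k in that range exists.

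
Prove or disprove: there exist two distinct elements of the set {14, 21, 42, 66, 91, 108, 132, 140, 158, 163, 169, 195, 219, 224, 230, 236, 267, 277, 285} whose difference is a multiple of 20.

Reduce each element modulo 20: 14↦14, 21↦1, 42↦2, 66↦6, 91↦11, 108↦8, 132↦12, 140↦0, 158↦18, 163↦3, 169↦9, 195↦15, 219↦19, 224↦4, 230↦10, 236↦16, 267↦7, 277↦17, 285↦5.
All 19 residues are distinct, so no two elements differ by a multiple of 20.

There is no such pair.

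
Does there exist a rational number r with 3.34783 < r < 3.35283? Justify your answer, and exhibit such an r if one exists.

Look for a denominator N such that an integer falls strictly between N·3.34783 and N·3.35283. N = 20 works: 20·3.34783 = 66.95660 < 67 < 67.05660 = 20·3.35283.
Dividing back, 3.34783 < 67/20 < 3.35283, and 67/20 is rational.

r = 67/20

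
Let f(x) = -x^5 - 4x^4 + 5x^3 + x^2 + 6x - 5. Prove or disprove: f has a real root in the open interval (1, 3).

f(1) = 2 and f(3) = -410, which have opposite signs.
As a polynomial, f is continuous on every closed interval.
By the Intermediate Value Theorem, f takes the value 0 somewhere in the open interval.

Yes, f has a root in the interval.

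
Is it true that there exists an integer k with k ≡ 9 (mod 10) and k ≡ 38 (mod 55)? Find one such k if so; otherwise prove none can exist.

Both moduli are multiples of 5 = gcd(10, 55), so any solution would satisfy k ≡ 9 and k ≡ 38 modulo 5 simultaneously.
These are incompatible: 9 − 38 = -29 is not divisible by 5.
Therefore no such k exists.

No, no such integer exists.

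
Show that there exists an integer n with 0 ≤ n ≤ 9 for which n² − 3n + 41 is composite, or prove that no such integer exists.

n = 1

At n = 1: 1² − 3·1 + 41 = 39 = 3·13, which is composite.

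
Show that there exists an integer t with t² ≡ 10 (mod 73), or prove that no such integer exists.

Apply Euler's criterion with the prime 73: 10 is a quadratic residue iff 10^36 ≡ 1 (mod 73), and a non-residue iff it is ≡ −1.
Repeated squaring mod 73: 10^2 = 100 ≡ 27; 10^4 ≡ 27² = 729 ≡ 72; 10^8 ≡ 72² = 5184 ≡ 1; 10^16 ≡ 1² = 1 ≡ 1; 10^32 ≡ 1² = 1 ≡ 1.
Since 36 = 32 + 4, 10^36 ≡ 1 · 72; multiplying out mod 73: 1·72 = 72 ≡ 72. Thus 10^36 ≡ 72 ≡ −1 (mod 73).
By Euler's criterion 10 is a quadratic non-residue mod 73: no t satisfies t² ≡ 10 (mod 73).

No, no such integer exists.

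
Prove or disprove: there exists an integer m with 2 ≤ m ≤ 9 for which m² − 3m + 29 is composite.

At m = 2: 2² − 3·2 + 29 = 27 = 3·9, which is composite.

m = 2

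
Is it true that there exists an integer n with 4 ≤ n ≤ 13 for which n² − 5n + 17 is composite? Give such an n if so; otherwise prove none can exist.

At n = 13: 13² − 5·13 + 17 = 121 = 11·11, which is composite.

n = 13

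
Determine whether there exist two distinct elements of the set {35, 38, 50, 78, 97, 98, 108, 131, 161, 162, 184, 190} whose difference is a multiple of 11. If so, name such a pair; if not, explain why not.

Reduce each element mod 11: 35↦2, 38↦5, 50↦6, 78↦1, 97↦9, 98↦10, 108↦9, 131↦10, 161↦7, 162↦8, 184↦8, 190↦3. The residue 9 repeats (at 97 and 108), and 108 − 97 = 11 = 1·11.

The pair (97, 108) works.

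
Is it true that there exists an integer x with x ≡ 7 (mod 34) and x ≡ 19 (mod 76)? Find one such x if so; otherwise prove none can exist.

Here gcd(34, 76) = 2, and both 7 and 19 leave remainder 1 mod 2, so the system is consistent.
Put x = 7 + 34t, so we need 34t ≡ 12 (mod 76), equivalently (divide by 2) 17t ≡ 6 (mod 38).
To invert 17 modulo 38: 38 = 2·17 + 4, 17 = 4·4 + 1, 4 = 4·1 + 0, and unwinding, 1 = 17 − 4·4 = 17 − 4·(38 − 2·17) = −4·38 + 9·17. Thus 17⁻¹ ≡ 9 (mod 38).
Multiplying by 9: t ≡ 9·6 = 54 ≡ 16 (mod 38).
Then x = 7 + 34·16 = 551.
Verify: 551 = 16·34 + 7 and 551 = 7·76 + 19. ✓

x = 551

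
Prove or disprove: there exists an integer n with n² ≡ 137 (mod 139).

Take n = 89. Then 89² = 7921 = 56·139 + 137, so 89² ≡ 137 (mod 139).

n = 89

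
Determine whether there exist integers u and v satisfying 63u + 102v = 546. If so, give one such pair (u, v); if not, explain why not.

Since gcd(63, 102) = 3 and 546 = 3·182, Bézout's identity guarantees a solution.
Dividing through by 3 reduces the equation to 21u + 34v = 182.
Euclidean algorithm: 34 = 1·21 + 13, 21 = 1·13 + 8, 13 = 1·8 + 5, 8 = 1·5 + 3, 5 = 1·3 + 2, 3 = 1·2 + 1, 2 = 2·1 + 0.
Back-substituting, 1 = 3 − 1·2 = 3 − (5 − 1·3) = −5 + 2·3 = −5 + 2·(8 − 1·5) = 2·8 − 3·5 = 2·8 − 3·(13 − 1·8) = −3·13 + 5·8 = −3·13 + 5·(21 − 1·13) = 5·21 − 8·13 = 5·21 − 8·(34 − 1·21) = −8·34 + 13·21; that is, 21·13 + 34·(-8) = 1.
Scaling by 182 gives the particular solution (u, v) = (2366, -1456).
The general solution is u = 2366 + 34k, v = -1456 − 21k; taking k = -69 gives the smaller pair u = 20, v = -7.
Indeed 63·20 + 102·(-7) = 1260 − 714 = 546.

u = 20, v = -7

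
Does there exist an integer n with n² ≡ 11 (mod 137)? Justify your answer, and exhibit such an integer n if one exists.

n = 82 works: 82² = 6724, and 6724 − 11 = 6713 = 49·137.

n = 82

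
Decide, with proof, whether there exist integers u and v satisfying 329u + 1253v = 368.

There are no such integers.

gcd(329, 1253) = 7, so every integer of the form 329u + 1253v is a multiple of 7.
But 368 is not a multiple of 7 (it leaves remainder 4).
Therefore 329u + 1253v = 368 has no solution in integers.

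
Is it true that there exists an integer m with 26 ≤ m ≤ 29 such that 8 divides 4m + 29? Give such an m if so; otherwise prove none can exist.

The values of 4m + 29 for m = 26, 27, 28, 29 are 133, 137, 141, 145; reduced mod 8 these are 5, 1, 5, 1.
None is 0, so 8 never divides 4m + 29 on this range.

No such integer m in that range exists.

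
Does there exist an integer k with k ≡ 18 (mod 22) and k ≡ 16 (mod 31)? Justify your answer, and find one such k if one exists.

Since 22 and 31 share no common factor, CRT says the pair of congruences has a solution (unique mod 682).
Write k = 18 + 22t and require 18 + 22t ≡ 16 (mod 31), i.e. 22t ≡ 29 (mod 31).
Note 22·24 = 528 ≡ 1 (mod 31) (as 528 − 1 = 17·31), so 22⁻¹ ≡ 24.
Multiplying by 24: t ≡ 24·29 = 696 ≡ 14 (mod 31).
With t = 14: k = 18 + 22·14 = 326.
Check: 326 mod 22 = 18, 326 mod 31 = 16. ✓

k = 326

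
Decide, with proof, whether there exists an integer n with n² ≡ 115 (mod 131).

131 is prime, so by Euler's criterion 115 is a square mod 131 iff 115^((131−1)/2) = 115^65 ≡ 1 (mod 131).
Repeated squaring mod 131: 115^2 = 13225 ≡ 125; 115^4 ≡ 125² = 15625 ≡ 36; 115^8 ≡ 36² = 1296 ≡ 117; 115^16 ≡ 117² = 13689 ≡ 65; 115^32 ≡ 65² = 4225 ≡ 33; 115^64 ≡ 33² = 1089 ≡ 41.
Since 65 = 64 + 1, 115^65 ≡ 41 · 115; multiplying out mod 131: 41·115 = 4715 ≡ 130. Thus 115^65 ≡ 130 ≡ −1 (mod 131).
The value −1 means 115 is a non-residue modulo 131, so n² ≡ 115 (mod 131) is impossible.

No such integer exists.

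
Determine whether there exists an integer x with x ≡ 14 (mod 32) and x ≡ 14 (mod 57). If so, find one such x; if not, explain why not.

x = 14

gcd(32, 57) = 1, so the Chinese Remainder Theorem guarantees exactly one residue class mod 1824 satisfying both.
Write x = 14 + 32t and require 14 + 32t ≡ 14 (mod 57), i.e. 32t ≡ 0 (mod 57).
t = 0 satisfies this.
Taking t = 0 gives x = 14 + 32·0 = 14.
Verify: 14 = 0·32 + 14 and 14 = 0·57 + 14. ✓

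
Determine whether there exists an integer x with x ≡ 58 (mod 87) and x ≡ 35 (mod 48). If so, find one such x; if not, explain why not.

No, no such integer exists.

Both moduli are multiples of 3 = gcd(87, 48), so any solution would satisfy x ≡ 58 and x ≡ 35 modulo 3 simultaneously.
However 58 ≡ 1 and 35 ≡ 2 (mod 3), and 1 ≠ 2.
Hence the system has no solution.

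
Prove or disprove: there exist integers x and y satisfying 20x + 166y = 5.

There are no such integers.

Both 20 and 166 are divisible by gcd(20, 166) = 2, hence so is any combination 20x + 166y.
But 5 = 2·2 + 1, so 2 ∤ 5.
Therefore 20x + 166y = 5 has no solution in integers.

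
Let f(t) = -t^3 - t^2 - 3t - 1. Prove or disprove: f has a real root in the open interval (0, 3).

f(0) = -1 and f(3) = -46, both negative.
f'(t) = -3t^2 - 2t - 3 has discriminant (-2)² − 4·(-3)·(-3) = -32 < 0, so f' has no real roots and is negative for every real t.
Hence f is strictly decreasing on ℝ, and in particular on [0, 3]. A strictly monotone function with same-sign endpoint values stays negative on the whole interval, so f has no zero in (0, 3).

f has no root in that interval.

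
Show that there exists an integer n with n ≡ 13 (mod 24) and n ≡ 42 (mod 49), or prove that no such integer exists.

n = 973

Since 24 and 49 share no common factor, CRT says the pair of congruences has a solution (unique mod 1176).
Write n = 13 + 24t and require 13 + 24t ≡ 42 (mod 49), i.e. 24t ≡ 29 (mod 49).
To invert 24 modulo 49: 49 = 2·24 + 1, 24 = 24·1 + 0, and unwinding, 1 = 49 − 2·24. Thus 24⁻¹ ≡ -2 ≡ 47 (mod 49).
Multiplying by 47: t ≡ 47·29 = 1363 ≡ 40 (mod 49).
With t = 40: n = 13 + 24·40 = 973.
Verify: 973 = 40·24 + 13 and 973 = 19·49 + 42. ✓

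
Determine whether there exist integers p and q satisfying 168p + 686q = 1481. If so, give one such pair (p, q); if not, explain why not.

Both 168 and 686 are divisible by gcd(168, 686) = 14, hence so is any combination 168p + 686q.
But 1481 = 14·105 + 11, so 14 ∤ 1481.
Hence no integers p, q satisfy the equation.

There are no such integers.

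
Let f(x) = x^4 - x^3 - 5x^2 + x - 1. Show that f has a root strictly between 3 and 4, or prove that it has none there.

No.

The endpoint values f(3) = 11 and f(4) = 115 are both positive. Claim: f(x) > 0 for every x in (3, 4).
Shift to the endpoint 3: with x = 3 + u (0 < u < 1), one computes f(3 + u) = u^4 + 11u^3 + 40u^2 + 52u + 11.
All 5 nonzero coefficients of this polynomial in u are positive; hence for u > 0 the value is a sum of positive terms (the constant 11 among them).
So f is strictly positive on (3, 4); no root exists in the interval.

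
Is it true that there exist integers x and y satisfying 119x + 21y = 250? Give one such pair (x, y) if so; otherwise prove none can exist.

gcd(119, 21) = 7, so every integer of the form 119x + 21y is a multiple of 7.
But 250 is not a multiple of 7 (it leaves remainder 5).
So the equation is unsolvable over ℤ.

No such integers exist.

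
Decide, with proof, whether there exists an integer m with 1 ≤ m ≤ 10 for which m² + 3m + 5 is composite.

At m = 2: 2² + 3·2 + 5 = 15 = 3·5, which is composite.

m = 2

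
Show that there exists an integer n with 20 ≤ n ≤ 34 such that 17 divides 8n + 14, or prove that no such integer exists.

n = 28

Scanning upward from n = 20 gives 174, 182, 190, 198, 206, 214, 222, 230, none divisible by 17. At n = 28 we get 8·28 + 14 = 238, and 238 = 17·14.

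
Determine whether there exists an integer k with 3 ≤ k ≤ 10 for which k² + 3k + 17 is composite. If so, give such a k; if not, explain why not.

At k = 10: 10² + 3·10 + 17 = 147 = 3·49, which is composite.

k = 10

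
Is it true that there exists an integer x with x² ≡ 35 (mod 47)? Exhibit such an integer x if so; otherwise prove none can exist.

Apply Euler's criterion with the prime 47: 35 is a quadratic residue iff 35^23 ≡ 1 (mod 47), and a non-residue iff it is ≡ −1.
Squaring successively (mod 47): 35^2 = 1225 ≡ 3; 35^4 ≡ 3² = 9 ≡ 9; 35^8 ≡ 9² = 81 ≡ 34; 35^16 ≡ 34² = 1156 ≡ 28.
Since 23 = 16 + 4 + 2 + 1, 35^23 ≡ 28 · 9 · 3 · 35; multiplying out mod 47: 28·9 = 252 ≡ 17, then 17·3 = 51 ≡ 4, then 4·35 = 140 ≡ 46. Thus 35^23 ≡ 46 ≡ −1 (mod 47).
By Euler's criterion 35 is a quadratic non-residue mod 47: no x satisfies x² ≡ 35 (mod 47).

No such integer exists.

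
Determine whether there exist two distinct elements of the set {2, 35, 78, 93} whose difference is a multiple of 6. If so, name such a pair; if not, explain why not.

No such pair exists.

Two integers differ by a multiple of 6 exactly when they have the same residue mod 6. The residues are 2↦2, 35↦5, 78↦0, 93↦3.
All 4 residues are distinct, so no two elements differ by a multiple of 6.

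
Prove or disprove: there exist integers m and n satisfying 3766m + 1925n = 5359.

No such integers exist.

Both 3766 and 1925 are divisible by gcd(3766, 1925) = 7, hence so is any combination 3766m + 1925n.
But 5359 is not a multiple of 7 (it leaves remainder 4).
Hence no integers m, n satisfy the equation.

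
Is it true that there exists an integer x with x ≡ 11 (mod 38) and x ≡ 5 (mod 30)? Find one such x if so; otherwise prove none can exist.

x = 125

gcd(38, 30) = 2. A simultaneous solution exists iff 11 ≡ 5 (mod 2); here 11 mod 2 = 1 = 5 mod 2, so it does.
The integers ≡ 11 (mod 38) are 11, 49, 87, 125, …; their remainders mod 30 are 11, 19, 27, 5, so x = 125 is the first that is ≡ 5 (mod 30).
Indeed 125 ≡ 11 (mod 38) and 125 ≡ 5 (mod 30).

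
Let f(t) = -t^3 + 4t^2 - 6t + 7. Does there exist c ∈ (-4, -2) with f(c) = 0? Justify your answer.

f(-4) = 159 and f(-2) = 43, both positive.
f'(t) = -3t^2 + 8t - 6 has discriminant 8² − 4·(-3)·(-6) = -8 < 0, so f' has no real roots and is negative for every real t.
Hence f is strictly decreasing on ℝ, and in particular on [-4, -2]. A strictly monotone function with same-sign endpoint values stays positive on the whole interval, so f has no zero in (-4, -2).

No such root exists.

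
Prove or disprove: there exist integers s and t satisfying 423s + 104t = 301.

423 and 104 are coprime, so 423s + 104t ranges over all of ℤ.
Euclidean algorithm: 423 = 4·104 + 7, 104 = 14·7 + 6, 7 = 1·6 + 1, 6 = 6·1 + 0.
Back-substituting, 1 = 7 − 1·6 = 7 − (104 − 14·7) = −104 + 15·7 = −104 + 15·(423 − 4·104) = 15·423 − 61·104; that is, 423·15 + 104·(-61) = 1.
Multiplying through by 301: s = 15·301 = 4515, t = (-61)·301 = -18361 is a solution.
The general solution is s = 4515 + 104k, t = -18361 − 423k; taking k = -43 gives the smaller pair s = 43, t = -172.
Check: 423·43 + 104·(-172) = 18189 − 17888 = 301. ✓

s = 43, t = -172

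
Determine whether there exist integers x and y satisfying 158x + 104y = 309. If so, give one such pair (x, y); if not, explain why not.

No such integers exist.

Any value of 158x + 104y is a multiple of gcd(158, 104) = 2.
However 309 leaves remainder 1 on division by 2.
So the equation is unsolvable over ℤ.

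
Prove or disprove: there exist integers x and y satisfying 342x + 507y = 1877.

Any value of 342x + 507y is a multiple of gcd(342, 507) = 3.
But 1877 = 3·625 + 2, so 3 ∤ 1877.
So the equation is unsolvable over ℤ.

No such integers exist.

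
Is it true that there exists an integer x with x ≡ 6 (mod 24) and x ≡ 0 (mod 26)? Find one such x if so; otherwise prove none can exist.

gcd(24, 26) = 2. A simultaneous solution exists iff 6 ≡ 0 (mod 2); here 6 mod 2 = 0 = 0 mod 2, so it does.
List candidates x ≡ 6 (mod 24): 6, 30, 54, 78. Modulo 26 these are 6, 4, 2, 0; 78 gives 0 as required.
Check: 78 mod 24 = 6, 78 mod 26 = 0. ✓

x = 78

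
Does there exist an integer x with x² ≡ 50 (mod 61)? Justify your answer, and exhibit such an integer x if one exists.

61 is prime, so by Euler's criterion 50 is a square mod 61 iff 50^((61−1)/2) = 50^30 ≡ 1 (mod 61).
Repeated squaring mod 61: 50^2 = 2500 ≡ 60; 50^4 ≡ 60² = 3600 ≡ 1; 50^8 ≡ 1² = 1 ≡ 1; 50^16 ≡ 1² = 1 ≡ 1.
Since 30 = 16 + 8 + 4 + 2, 50^30 ≡ 1 · 1 · 1 · 60; multiplying out mod 61: 1·1 = 1 ≡ 1, then 1·1 = 1 ≡ 1, then 1·60 = 60 ≡ 60. Thus 50^30 ≡ 60 ≡ −1 (mod 61).
By Euler's criterion 50 is a quadratic non-residue mod 61: no x satisfies x² ≡ 50 (mod 61).

There is no such integer.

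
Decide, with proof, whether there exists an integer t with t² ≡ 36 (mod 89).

Take t = 6. Then 6² = 36, and since 0 ≤ 36 < 89 this is already reduced: 6² ≡ 36 (mod 89).

t = 6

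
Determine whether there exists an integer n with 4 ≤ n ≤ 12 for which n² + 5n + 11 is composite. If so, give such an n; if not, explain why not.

n = 6

At n = 6: 6² + 5·6 + 11 = 77 = 7·11, which is composite.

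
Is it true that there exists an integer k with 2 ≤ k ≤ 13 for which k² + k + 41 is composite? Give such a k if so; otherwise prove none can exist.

No such integer k in that range exists.

The values for k = 2, 3, …, 13 are 47, 53, 61, 71, 83, 97, 113, 131, 151, 173, 197, 223, and each of these is prime.
So no value in the range makes the expression composite.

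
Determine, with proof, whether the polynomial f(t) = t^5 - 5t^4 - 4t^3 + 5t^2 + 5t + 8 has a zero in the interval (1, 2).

f(1) = 10 and f(2) = -42, which have opposite signs.
f is continuous everywhere (it is a polynomial), in particular on [1, 2].
By the Intermediate Value Theorem, f takes the value 0 somewhere in the open interval.

Yes, f has a root in the interval.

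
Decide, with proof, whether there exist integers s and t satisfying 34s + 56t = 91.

gcd(34, 56) = 2, so every integer of the form 34s + 56t is a multiple of 2.
But 91 is not a multiple of 2 (it leaves remainder 1).
So the equation is unsolvable over ℤ.

No such integers exist.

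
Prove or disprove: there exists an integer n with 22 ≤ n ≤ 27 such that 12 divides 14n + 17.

For n = 22, 23, …, 27 the values of 14n + 17 modulo 12 are 1, 3, 5, 7, 9, 11 respectively.
None is 0, so 12 never divides 14n + 17 on this range.

There is no such integer n in that range.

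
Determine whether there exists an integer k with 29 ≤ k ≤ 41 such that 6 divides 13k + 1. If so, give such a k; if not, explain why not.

Try k = 29: 13·29 + 1 = 378 = 63·6, which is divisible by 6.

k = 29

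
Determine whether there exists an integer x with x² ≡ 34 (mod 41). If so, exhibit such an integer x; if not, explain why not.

41 is prime, so by Euler's criterion 34 is a square mod 41 iff 34^((41−1)/2) = 34^20 ≡ 1 (mod 41).
Squaring successively (mod 41): 34^2 = 1156 ≡ 8; 34^4 ≡ 8² = 64 ≡ 23; 34^8 ≡ 23² = 529 ≡ 37; 34^16 ≡ 37² = 1369 ≡ 16.
Since 20 = 16 + 4, 34^20 ≡ 16 · 23; multiplying out mod 41: 16·23 = 368 ≡ 40. Thus 34^20 ≡ 40 ≡ −1 (mod 41).
By Euler's criterion 34 is a quadratic non-residue mod 41: no x satisfies x² ≡ 34 (mod 41).

No, no such integer exists.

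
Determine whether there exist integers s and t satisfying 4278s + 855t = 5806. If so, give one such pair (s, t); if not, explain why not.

Any value of 4278s + 855t is a multiple of gcd(4278, 855) = 3.
But 5806 = 3·1935 + 1, so 3 ∤ 5806.
Hence no integers s, t satisfy the equation.

No such integers exist.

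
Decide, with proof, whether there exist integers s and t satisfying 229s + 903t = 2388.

Since gcd(229, 903) = 1, every integer is an integer combination of 229 and 903.
Dividing repeatedly: 903 = 3·229 + 216, 229 = 1·216 + 13, 216 = 16·13 + 8, 13 = 1·8 + 5, 8 = 1·5 + 3, 5 = 1·3 + 2, 3 = 1·2 + 1, 2 = 2·1 + 0.
Working back up the chain: 1 = 3 − 1·2 = 3 − (5 − 1·3) = −5 + 2·3 = −5 + 2·(8 − 1·5) = 2·8 − 3·5 = 2·8 − 3·(13 − 1·8) = −3·13 + 5·8 = −3·13 + 5·(216 − 16·13) = 5·216 − 83·13 = 5·216 − 83·(229 − 1·216) = −83·229 + 88·216 = −83·229 + 88·(903 − 3·229) = 88·903 − 347·229. So 229·(-347) + 903·88 = 1.
Scaling by 2388 gives the particular solution (s, t) = (-828636, 210144).
Adding 918·903 to s and subtracting 918·229 from t gives the tidier solution (318, -78).
Indeed 229·318 + 903·(-78) = 72822 − 70434 = 2388.

s = 318, t = -78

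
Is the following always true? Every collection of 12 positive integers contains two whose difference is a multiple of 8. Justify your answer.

There are exactly 8 possible remainders on division by 8.
Placing 12 integers into 8 classes, some class receives at least two — say a and b.
Equal remainders mean a − b ≡ 0 (mod 8), so 8 divides their difference.

Yes.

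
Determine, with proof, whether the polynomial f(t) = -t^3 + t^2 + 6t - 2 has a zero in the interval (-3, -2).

Such a root exists.

f(-3) = 16 and f(-2) = -2, which have opposite signs.
As a polynomial, f is continuous on every closed interval.
By the Intermediate Value Theorem, f takes the value 0 somewhere in the open interval.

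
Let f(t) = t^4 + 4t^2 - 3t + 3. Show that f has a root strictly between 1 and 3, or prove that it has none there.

f(1) = 5 and f(3) = 111, both positive, so a sign-change argument is unavailable; we show f keeps this sign on the whole interval.
Shift to the endpoint 1: with t = 1 + u (0 < u < 2), one computes f(1 + u) = u^4 + 4u^3 + 10u^2 + 9u + 5.
The nonzero coefficients here are all positive, so for u > 0 every term is positive (or zero), and the constant term 5 is strictly positive.
Therefore f(t) > 0 throughout (1, 3), and f has no zero there.

No.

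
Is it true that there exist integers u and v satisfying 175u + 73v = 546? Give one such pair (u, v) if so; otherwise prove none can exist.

Since gcd(175, 73) = 1, every integer is an integer combination of 175 and 73.
Run the Euclidean algorithm on 175 and 73: 175 = 2·73 + 29, 73 = 2·29 + 15, 29 = 1·15 + 14, 15 = 1·14 + 1, 14 = 14·1 + 0.
Unwinding: 1 = 15 − 1·14 = 15 − (29 − 1·15) = −29 + 2·15 = −29 + 2·(73 − 2·29) = 2·73 − 5·29 = 2·73 − 5·(175 − 2·73) = −5·175 + 12·73, i.e. 175·(-5) + 73·12 = 1.
Multiplying through by 546: u = (-5)·546 = -2730, v = 12·546 = 6552 is a solution.
Shifting by a multiple of (73, −175) keeps it a solution: u = -2730 + 38·73 = 44, v = 6552 − 38·175 = -98.
Indeed 175·44 + 73·(-98) = 7700 − 7154 = 546.

u = 44, v = -98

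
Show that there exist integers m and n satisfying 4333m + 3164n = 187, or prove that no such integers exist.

No, no such integers exist.

Both 4333 and 3164 are divisible by gcd(4333, 3164) = 7, hence so is any combination 4333m + 3164n.
But 187 = 7·26 + 5, so 7 ∤ 187.
Therefore 4333m + 3164n = 187 has no solution in integers.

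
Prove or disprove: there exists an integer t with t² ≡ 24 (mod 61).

Apply Euler's criterion with the prime 61: 24 is a quadratic residue iff 24^30 ≡ 1 (mod 61), and a non-residue iff it is ≡ −1.
Squaring successively (mod 61): 24^2 = 576 ≡ 27; 24^4 ≡ 27² = 729 ≡ 58; 24^8 ≡ 58² = 3364 ≡ 9; 24^16 ≡ 9² = 81 ≡ 20.
Since 30 = 16 + 8 + 4 + 2, 24^30 ≡ 20 · 9 · 58 · 27; multiplying out mod 61: 20·9 = 180 ≡ 58, then 58·58 = 3364 ≡ 9, then 9·27 = 243 ≡ 60. Thus 24^30 ≡ 60 ≡ −1 (mod 61).
By Euler's criterion 24 is a quadratic non-residue mod 61: no t satisfies t² ≡ 24 (mod 61).

No such integer exists.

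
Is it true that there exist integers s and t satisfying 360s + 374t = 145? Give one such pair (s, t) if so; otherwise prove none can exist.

No, no such integers exist.

Both 360 and 374 are divisible by gcd(360, 374) = 2, hence so is any combination 360s + 374t.
However 145 leaves remainder 1 on division by 2.
Therefore 360s + 374t = 145 has no solution in integers.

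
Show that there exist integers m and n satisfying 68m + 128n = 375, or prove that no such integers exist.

No such integers exist.

Both 68 and 128 are divisible by gcd(68, 128) = 4, hence so is any combination 68m + 128n.
But 375 is not a multiple of 4 (it leaves remainder 3).
So the equation is unsolvable over ℤ.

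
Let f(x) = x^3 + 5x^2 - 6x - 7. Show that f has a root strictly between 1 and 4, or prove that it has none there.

f(1) = -7 and f(4) = 113, which have opposite signs.
As a polynomial, f is continuous on every closed interval.
By the Intermediate Value Theorem, f takes the value 0 somewhere in the open interval.

Such a root exists.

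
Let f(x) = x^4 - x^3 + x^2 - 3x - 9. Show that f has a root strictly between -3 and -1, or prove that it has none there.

Yes, f has a root in the interval.

f(-3) = 117 and f(-1) = -3, which have opposite signs.
Since f is a polynomial it is continuous on [-3, -1].
By the Intermediate Value Theorem, f takes the value 0 somewhere in the open interval.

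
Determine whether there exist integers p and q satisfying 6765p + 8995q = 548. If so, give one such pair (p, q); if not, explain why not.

Any value of 6765p + 8995q is a multiple of gcd(6765, 8995) = 5.
But 548 = 5·109 + 3, so 5 ∤ 548.
Hence no integers p, q satisfy the equation.

There are no such integers.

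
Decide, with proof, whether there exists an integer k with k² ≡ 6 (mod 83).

There is no such integer.

Apply Euler's criterion with the prime 83: 6 is a quadratic residue iff 6^41 ≡ 1 (mod 83), and a non-residue iff it is ≡ −1.
Repeated squaring mod 83: 6^2 = 36 ≡ 36; 6^4 ≡ 36² = 1296 ≡ 51; 6^8 ≡ 51² = 2601 ≡ 28; 6^16 ≡ 28² = 784 ≡ 37; 6^32 ≡ 37² = 1369 ≡ 41.
Since 41 = 32 + 8 + 1, 6^41 ≡ 41 · 28 · 6; multiplying out mod 83: 41·28 = 1148 ≡ 69, then 69·6 = 414 ≡ 82. Thus 6^41 ≡ 82 ≡ −1 (mod 83).
The value −1 means 6 is a non-residue modulo 83, so k² ≡ 6 (mod 83) is impossible.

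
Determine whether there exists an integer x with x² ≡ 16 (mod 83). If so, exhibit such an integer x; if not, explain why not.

Take x = 4. Then 4² = 16, and since 0 ≤ 16 < 83 this is already reduced: 4² ≡ 16 (mod 83).

x = 4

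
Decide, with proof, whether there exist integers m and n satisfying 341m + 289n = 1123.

341 and 289 are coprime, so 341m + 289n ranges over all of ℤ.
Euclidean algorithm: 341 = 1·289 + 52, 289 = 5·52 + 29, 52 = 1·29 + 23, 29 = 1·23 + 6, 23 = 3·6 + 5, 6 = 1·5 + 1, 5 = 5·1 + 0.
Unwinding: 1 = 6 − 1·5 = 6 − (23 − 3·6) = −23 + 4·6 = −23 + 4·(29 − 1·23) = 4·29 − 5·23 = 4·29 − 5·(52 − 1·29) = −5·52 + 9·29 = −5·52 + 9·(289 − 5·52) = 9·289 − 50·52 = 9·289 − 50·(341 − 1·289) = −50·341 + 59·289, i.e. 341·(-50) + 289·59 = 1.
Multiplying through by 1123: m = (-50)·1123 = -56150, n = 59·1123 = 66257 is a solution.
The general solution is m = -56150 + 289k, n = 66257 − 341k; taking k = 195 gives the smaller pair m = 205, n = -238.
Check: 341·205 + 289·(-238) = 69905 − 68782 = 1123. ✓

m = 205, n = -238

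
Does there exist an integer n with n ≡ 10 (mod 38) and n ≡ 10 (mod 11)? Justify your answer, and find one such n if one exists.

n = 10

The moduli 38 and 11 are coprime, so by the Chinese Remainder Theorem a unique solution modulo 418 exists.
Write n = 10 + 38t and require 10 + 38t ≡ 10 (mod 11), i.e. 38t ≡ 0 (mod 11).
38 ≡ 5 (mod 11), so this reads 5t ≡ 0 (mod 11). t = 0 satisfies this.
With t = 0: n = 10 + 38·0 = 10.
Verify: 10 = 0·38 + 10 and 10 = 0·11 + 10. ✓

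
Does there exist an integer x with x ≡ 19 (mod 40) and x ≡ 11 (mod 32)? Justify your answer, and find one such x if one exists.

x = 139

gcd(40, 32) = 8. A simultaneous solution exists iff 19 ≡ 11 (mod 8); here 19 mod 8 = 3 = 11 mod 8, so it does.
Step through x = 19, 19 + 40, 19 + 2·40, …: the values 19, 59, 99, 139 reduce mod 32 to 19, 27, 3, 11. The value 139 hits 11.
Check: 139 mod 40 = 19, 139 mod 32 = 11. ✓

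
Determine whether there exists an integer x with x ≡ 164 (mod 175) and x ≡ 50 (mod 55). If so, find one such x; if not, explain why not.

No, no such integer exists.

gcd(175, 55) = 5. If x ≡ 164 (mod 175) and x ≡ 50 (mod 55), then x ≡ 164 (mod 5) and x ≡ 50 (mod 5).
However 164 ≡ 4 and 50 ≡ 0 (mod 5), and 4 ≠ 0.
So no integer satisfies both congruences.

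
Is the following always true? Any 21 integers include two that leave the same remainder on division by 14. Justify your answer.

Partition the integers by their residue mod 14; there are 14 classes.
Placing 21 integers into 14 classes, some class receives at least two — say a and b.
So a and b have equal remainders mod 14, which is exactly what was to be shown.

Yes, this is always true.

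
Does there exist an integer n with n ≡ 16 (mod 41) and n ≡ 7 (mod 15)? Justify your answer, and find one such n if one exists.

n = 262

The moduli 41 and 15 are coprime, so by the Chinese Remainder Theorem a unique solution modulo 615 exists.
Any solution of the first congruence is n = 16 + 41t; substituting into the second, 41t ≡ 7 − 16 ≡ 6 (mod 15).
41 ≡ 11 (mod 15), so this reads 11t ≡ 6 (mod 15). To invert 11 modulo 15: 15 = 1·11 + 4, 11 = 2·4 + 3, 4 = 1·3 + 1, 3 = 3·1 + 0, and unwinding, 1 = 4 − 1·3 = 4 − (11 − 2·4) = −11 + 3·4 = −11 + 3·(15 − 1·11) = 3·15 − 4·11. Thus 11⁻¹ ≡ -4 ≡ 11 (mod 15).
Therefore t ≡ 11·6 = 66 ≡ 6 (mod 15).
With t = 6: n = 16 + 41·6 = 262.
Indeed 262 ≡ 16 (mod 41) and 262 ≡ 7 (mod 15).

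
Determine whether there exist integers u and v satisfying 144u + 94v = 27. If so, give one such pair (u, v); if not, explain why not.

gcd(144, 94) = 2, so every integer of the form 144u + 94v is a multiple of 2.
But 27 is not a multiple of 2 (it leaves remainder 1).
Therefore 144u + 94v = 27 has no solution in integers.

No, no such integers exist.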